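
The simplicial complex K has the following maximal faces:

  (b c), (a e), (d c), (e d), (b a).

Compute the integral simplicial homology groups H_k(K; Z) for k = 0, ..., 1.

K has 5 vertices, 5 edges.
rank ∂_0 = 0, rank ∂_1 = 4 ⇒ b_0 = 5 − 0 − 4 = 1; all invariant factors of ∂_1 are 1 so no torsion. So H_0 = Z.
rank ∂_1 = 4, rank ∂_2 = 0 ⇒ b_1 = 5 − 4 − 0 = 1. So H_1 = Z.

H_0 ≅ Z,  H_1 ≅ Z.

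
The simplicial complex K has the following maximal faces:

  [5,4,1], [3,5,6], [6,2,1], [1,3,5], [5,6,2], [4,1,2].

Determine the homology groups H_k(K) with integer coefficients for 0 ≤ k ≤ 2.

We work with the vertex ordering 1 < 2 < 3 < 4 < 5 < 6. The simplices of K, each written with vertices in increasing order, are:

  0-simplices (6): [1], [2], [3], [4], [5], [6]
  1-simplices (12): [1,2], [1,3], [1,4], [1,5], [1,6], [2,4], [2,5], [2,6], [3,5], [3,6], [4,5], [5,6]
  2-simplices (6): [1,2,4], [1,2,6], [1,3,5], [1,4,5], [2,5,6], [3,5,6]

so the chain groups are C_0 ≅ Z^6, C_1 ≅ Z^12, C_2 ≅ Z^6.

∂_1: C_1 → C_0 is given by ∂[p,q] = [q] − [p].
This gives a 6×12 integer matrix of rank 5; reducing to Smith normal form yields diagonal entries (1,1,1,1,1).

∂_2: C_2 → C_1 maps a triangle to the signed sum of its edges. For instance
  ∂[2,5,6] = [5,6] − [2,6] + [2,5],
  ∂[1,4,5] = [4,5] − [1,5] + [1,4].
As a 12×6 matrix over Z this has rank 6, with invariant factors (1,1,1,1,1,1).

Computing H_k = (kernel of ∂_k) / (image of ∂_{k+1}):

  H_0: rank C_0 − rank ∂_1 = 6 − 5 = 1, and the invariant factors of ∂_1 are all 1, so H_0 ≅ Z.
  H_1: rank ker ∂_1 − rank ∂_2 = (12 − 5) − 6 = 1, and the invariant factors of ∂_2 are all 1, so H_1 ≅ Z.
  H_2: rank ker ∂_2 − rank ∂_3 = (6 − 6) − 0 = 0, and there is no ∂_3, so H_2 ≅ 0.

As a check, the Euler characteristic is 6 − 12 + 6 = 0, which agrees with 1 − 1 + 0 = 0.

H_0 = Z,  H_1 = Z,  H_2 = 0.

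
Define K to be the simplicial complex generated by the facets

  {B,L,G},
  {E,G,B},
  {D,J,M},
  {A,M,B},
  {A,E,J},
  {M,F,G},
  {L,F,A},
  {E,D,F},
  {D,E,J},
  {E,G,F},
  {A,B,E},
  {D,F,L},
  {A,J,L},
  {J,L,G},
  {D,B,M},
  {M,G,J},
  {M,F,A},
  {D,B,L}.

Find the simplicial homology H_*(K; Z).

We work with the vertex ordering A < B < D < E < F < G < J < L < M. The simplices of K, each written with vertices in increasing order, are:

  0-simplices (9): A, B, D, E, F, G, J, L, M
  1-simplices (27): AB, AE, AF, AJ, AL, AM, BD, BE, BG, BL, BM, DE, DF, DJ, DL, DM, EF, EG, EJ, FG, FL, FM, GJ, GL, GM, JL, JM
  2-simplices (18): ABE, ABM, AEJ, AFL, AFM, AJL, BDL, BDM, BEG, BGL, DEF, DEJ, DFL, DJM, EFG, FGM, GJL, GJM

Hence C_0 ≅ Z^9, C_1 ≅ Z^27, C_2 ≅ Z^18.

The boundary map ∂_1: C_1 → C_0 maps an edge to its endpoints' difference, ∂[p,q] = q − p.
The resulting 9×27 matrix has rank 8, and its Smith normal form has invariant factors (1,1,1,1,1,1,1,1).

Boundary ∂_2: C_2 → C_1 sends each 2-simplex [p,q,r] to [q,r] − [p,r] + [p,q]. For instance
  ∂ABM = BM − AM + AB,
  ∂AFL = FL − AL + AF.
The 27×18 boundary matrix has rank 17 and Smith normal form diag(1,1,1,1,1,1,1,1,1,1,1,1,1,1,1,1,1).

Now H_k = ker ∂_k / im ∂_{k+1}, so:

  H_0: rank C_0 − rank ∂_1 = 9 − 8 = 1, and the invariant factors of ∂_1 are all 1, so H_0 = Z.
  H_1: rank ker ∂_1 − rank ∂_2 = (27 − 8) − 17 = 2, and the invariant factors of ∂_2 are all 1, so H_1 = Z^2.
  H_2: rank ker ∂_2 − rank ∂_3 = (18 − 17) − 0 = 1, and there is no ∂_3, so H_2 = Z.

H_0 ≅ Z,  H_1 ≅ Z^2,  H_2 ≅ Z.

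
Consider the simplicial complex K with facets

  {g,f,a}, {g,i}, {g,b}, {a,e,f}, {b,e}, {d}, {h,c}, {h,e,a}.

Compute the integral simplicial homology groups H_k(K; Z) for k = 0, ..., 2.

H_0 = Z^2,  H_1 = Z,  H_2 = 0.

Take the total order a < b < c < d < e < f < g < h < i on the vertex set. Then K (dimension 2) consists of the simplices:

  0-simplices (9): a, b, c, d, e, f, g, h, i
  1-simplices (11): ae, af, ag, ah, be, bg, ch, ef, eh, fg, gi
  2-simplices (3): aef, aeh, afg

so the chain groups are C_0 ≅ Z^9, C_1 ≅ Z^11, C_2 ≅ Z^3.

∂_1: C_1 → C_0 sends each edge [p,q] (with p < q) to q − p. For instance
  ∂ef = f − e.
The 9×11 boundary matrix has rank 7 and Smith normal form diag(1,1,1,1,1,1,1).

∂_2: C_2 → C_1 maps a triangle to the signed sum of its edges. For instance
  ∂afg = fg − ag + af,
  ∂aeh = eh − ah + ae.
This gives a 11×3 integer matrix of rank 3; reducing to Smith normal form yields diagonal entries (1,1,1).

Reading off H_k = ker ∂_k / im ∂_{k+1}:

  H_0: rank C_0 − rank ∂_1 = 9 − 7 = 2, and the invariant factors of ∂_1 are all 1, so H_0 = Z^2.
  H_1: rank ker ∂_1 − rank ∂_2 = (11 − 7) − 3 = 1, and the invariant factors of ∂_2 are all 1, so H_1 = Z.
  H_2: rank ker ∂_2 − rank ∂_3 = (3 − 3) − 0 = 0, and there is no ∂_3, so H_2 = 0.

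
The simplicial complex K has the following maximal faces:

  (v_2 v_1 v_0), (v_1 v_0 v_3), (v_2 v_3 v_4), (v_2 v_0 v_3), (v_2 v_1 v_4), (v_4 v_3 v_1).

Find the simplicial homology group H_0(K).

H_0 ≅ Z.

Take the total order v_0 < v_1 < v_2 < v_3 < v_4 on the vertex set. Then K (dimension 2) consists of the simplices:

  0-simplices (5): [v_0], [v_1], [v_2], [v_3], [v_4]
  1-simplices (9): [v_0,v_1], [v_0,v_2], [v_0,v_3], [v_1,v_2], [v_1,v_3], [v_1,v_4], [v_2,v_3], [v_2,v_4], [v_3,v_4]
  2-simplices (6): [v_0,v_1,v_2], [v_0,v_1,v_3], [v_0,v_2,v_3], [v_1,v_2,v_4], [v_1,v_3,v_4], [v_2,v_3,v_4]

so the chain groups are C_0 ≅ Z^5, C_1 ≅ Z^9, C_2 ≅ Z^6.

The boundary map ∂_1: C_1 → C_0 sends each edge [p,q] (with p < q) to q − p. For instance
  ∂[v_3,v_4] = [v_4] − [v_3].
This gives a 5×9 integer matrix of rank 4; reducing to Smith normal form yields diagonal entries (1,1,1,1).

The boundary map ∂_2: C_2 → C_1 acts by ∂[p,q,r] = [q,r] − [p,r] + [p,q]. For instance
  ∂[v_0,v_2,v_3] = [v_2,v_3] − [v_0,v_3] + [v_0,v_2],
  ∂[v_1,v_2,v_4] = [v_2,v_4] − [v_1,v_4] + [v_1,v_2].
This gives a 9×6 integer matrix of rank 5; reducing to Smith normal form yields diagonal entries (1,1,1,1,1).

Now H_k = ker ∂_k / im ∂_{k+1}, so:

  H_0: rank C_0 − rank ∂_1 = 5 − 4 = 1, and the invariant factors of ∂_1 are all 1, so H_0 = Z.

(K is a triangulation of the 2-sphere S^2.)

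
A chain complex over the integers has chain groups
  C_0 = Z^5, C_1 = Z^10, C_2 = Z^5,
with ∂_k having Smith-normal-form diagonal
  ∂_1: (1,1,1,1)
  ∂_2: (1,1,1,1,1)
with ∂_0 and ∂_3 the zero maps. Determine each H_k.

H_0: b_0 = 5 − 0 − 4 = 1; torsion from ∂_1 factors > 1: none. So H_0 ≅ Z.
H_1: b_1 = 10 − 4 − 5 = 1; torsion from ∂_2 factors > 1: none. So H_1 ≅ Z.
H_2: b_2 = 5 − 5 − 0 = 0; torsion from ∂_3 factors > 1: none. So H_2 ≅ 0.

H_0 ≅ Z,  H_1 ≅ Z,  H_2 = 0.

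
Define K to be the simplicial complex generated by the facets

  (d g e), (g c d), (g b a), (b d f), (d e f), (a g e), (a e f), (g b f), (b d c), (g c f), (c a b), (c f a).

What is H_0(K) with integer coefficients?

Fix the vertex order a < b < c < d < e < f < g and write every simplex with vertices in increasing order. Then dim K = 2 and the simplices of K are:

  0-simplices (7): a, b, c, d, e, f, g
  1-simplices (18): ab, ac, ae, af, ag, bc, bd, bf, bg, cd, cf, cg, de, df, dg, ef, eg, fg
  2-simplices (12): abc, abg, acf, aef, aeg, bcd, bdf, bfg, cdg, cfg, def, deg

Hence C_0 ≅ Z^7, C_1 ≅ Z^18, C_2 ≅ Z^12.

The boundary map ∂_1: C_1 → C_0 is given by ∂[p,q] = [q] − [p]. For instance
  ∂cd = d − c.
As a 7×18 matrix over Z this has rank 6, with invariant factors (1,1,1,1,1,1).

Boundary ∂_2: C_2 → C_1 maps a triangle to the signed sum of its edges. For instance
  ∂bdf = df − bf + bd,
  ∂cdg = dg − cg + cd.
The resulting 18×12 matrix has rank 12, and its Smith normal form has invariant factors (1,1,1,1,1,1,1,1,1,1,1,2).

Computing H_k = (kernel of ∂_k) / (image of ∂_{k+1}):

  H_0: rank C_0 − rank ∂_1 = 7 − 6 = 1, and the invariant factors of ∂_1 are all 1, so H_0 ≅ Z.

H_0 ≅ Z.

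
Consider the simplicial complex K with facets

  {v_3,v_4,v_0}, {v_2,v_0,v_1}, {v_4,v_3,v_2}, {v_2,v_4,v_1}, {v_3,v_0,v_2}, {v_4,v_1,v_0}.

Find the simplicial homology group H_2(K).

H_2 = Z.

Fix the vertex order v_0 < v_1 < v_2 < v_3 < v_4 and write every simplex with vertices in increasing order. Then dim K = 2 and the simplices of K are:

  0-simplices (5): [v_0], [v_1], [v_2], [v_3], [v_4]
  1-simplices (9): [v_0,v_1], [v_0,v_2], [v_0,v_3], [v_0,v_4], [v_1,v_2], [v_1,v_4], [v_2,v_3], [v_2,v_4], [v_3,v_4]
  2-simplices (6): [v_0,v_1,v_2], [v_0,v_1,v_4], [v_0,v_2,v_3], [v_0,v_3,v_4], [v_1,v_2,v_4], [v_2,v_3,v_4]

Hence C_0 ≅ Z^5, C_1 ≅ Z^9, C_2 ≅ Z^6.

The boundary map ∂_1: C_1 → C_0 maps an edge to its endpoints' difference, ∂[p,q] = q − p.
This gives a 5×9 integer matrix of rank 4; reducing to Smith normal form yields diagonal entries (1,1,1,1).

∂_2: C_2 → C_1 maps a triangle to the signed sum of its edges. For instance
  ∂[v_0,v_3,v_4] = [v_3,v_4] − [v_0,v_4] + [v_0,v_3],
  ∂[v_1,v_2,v_4] = [v_2,v_4] − [v_1,v_4] + [v_1,v_2].
The 9×6 boundary matrix has rank 5 and Smith normal form diag(1,1,1,1,1).

Reading off H_k = ker ∂_k / im ∂_{k+1}:

  H_2: rank ker ∂_2 − rank ∂_3 = (6 − 5) − 0 = 1, and there is no ∂_3, so H_2 = Z.

(K is a triangulation of the 2-sphere S^2.)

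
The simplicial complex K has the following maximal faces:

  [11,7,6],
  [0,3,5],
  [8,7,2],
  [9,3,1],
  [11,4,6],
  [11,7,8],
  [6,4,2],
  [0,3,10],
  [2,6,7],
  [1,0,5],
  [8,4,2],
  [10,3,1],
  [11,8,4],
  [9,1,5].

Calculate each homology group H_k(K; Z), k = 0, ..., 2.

We work with the vertex ordering 0 < 1 < 2 < 3 < 4 < 5 < 6 < 7 < 8 < 9 < 10 < 11. The simplices of K, each written with vertices in increasing order, are:

  0-simplices (12): [0], [1], [2], [3], [4], [5], [6], [7], [8], [9], [10], [11]
  1-simplices (24): (24 of them)
  2-simplices (14): [0,1,5], [0,3,5], [0,3,10], [1,3,9], [1,3,10], [1,5,9], [2,4,6], [2,4,8], [2,6,7], [2,7,8], [4,6,11], [4,8,11], [6,7,11], [7,8,11]

Hence C_0 ≅ Z^12, C_1 ≅ Z^24, C_2 ≅ Z^14.

Boundary ∂_1: C_1 → C_0 sends each edge [p,q] (with p < q) to q − p. For instance
  ∂[2,4] = [4] − [2].
The resulting 12×24 matrix has rank 10, and its Smith normal form has invariant factors (1,1,1,1,1,1,1,1,1,1).

The boundary map ∂_2: C_2 → C_1 acts by ∂[p,q,r] = [q,r] − [p,r] + [p,q]. For instance
  ∂[2,7,8] = [7,8] − [2,8] + [2,7],
  ∂[6,7,11] = [7,11] − [6,11] + [6,7].
The 24×14 boundary matrix has rank 13 and Smith normal form diag(1,1,1,1,1,1,1,1,1,1,1,1,1).

Reading off H_k = ker ∂_k / im ∂_{k+1}:

  H_0: rank C_0 − rank ∂_1 = 12 − 10 = 2, and the invariant factors of ∂_1 are all 1, so H_0 = Z^2.
  H_1: rank ker ∂_1 − rank ∂_2 = (24 − 10) − 13 = 1, and the invariant factors of ∂_2 are all 1, so H_1 = Z.
  H_2: rank ker ∂_2 − rank ∂_3 = (14 − 13) − 0 = 1, and there is no ∂_3, so H_2 = Z.

H_0 = Z^2,  H_1 = Z,  H_2 = Z.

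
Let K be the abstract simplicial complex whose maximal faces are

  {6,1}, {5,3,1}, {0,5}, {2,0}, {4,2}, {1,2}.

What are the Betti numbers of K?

We work with the vertex ordering 0 < 1 < 2 < 3 < 4 < 5 < 6. The simplices of K, each written with vertices in increasing order, are:

  0-simplices (7): [0], [1], [2], [3], [4], [5], [6]
  1-simplices (8): [0,2], [0,5], [1,2], [1,3], [1,5], [1,6], [2,4], [3,5]
  2-simplices (1): [1,3,5]

giving chain groups C_0 ≅ Z^7, C_1 ≅ Z^8, C_2 ≅ Z^1.

∂_1: C_1 → C_0 maps an edge to its endpoints' difference, ∂[p,q] = q − p. For instance
  ∂[0,2] = [2] − [0].
As a 7×8 matrix over Z this has rank 6, with invariant factors (1,1,1,1,1,1).

Boundary ∂_2: C_2 → C_1 maps a triangle to the signed sum of its edges. For instance
  ∂[1,3,5] = [3,5] − [1,5] + [1,3].
As a 8×1 matrix over Z this has rank 1, with invariant factors (1).

Reading off H_k = ker ∂_k / im ∂_{k+1}:

  H_0: rank C_0 − rank ∂_1 = 7 − 6 = 1, and the invariant factors of ∂_1 are all 1, so H_0 ≅ Z.
  H_1: rank ker ∂_1 − rank ∂_2 = (8 − 6) − 1 = 1, and the invariant factors of ∂_2 are all 1, so H_1 ≅ Z.
  H_2: rank ker ∂_2 − rank ∂_3 = (1 − 1) − 0 = 0, and there is no ∂_3, so H_2 ≅ 0.

Hence the Betti numbers are b_0 = 1, b_1 = 1, b_2 = 0.

b_0 = 1, b_1 = 1, b_2 = 0.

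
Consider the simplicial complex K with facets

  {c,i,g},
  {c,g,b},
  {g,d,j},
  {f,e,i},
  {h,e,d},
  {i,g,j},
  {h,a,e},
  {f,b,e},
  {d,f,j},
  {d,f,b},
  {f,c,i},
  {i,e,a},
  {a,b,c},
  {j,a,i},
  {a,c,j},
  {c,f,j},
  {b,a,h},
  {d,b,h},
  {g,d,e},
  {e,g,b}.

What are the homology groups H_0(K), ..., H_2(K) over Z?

H_0 ≅ Z,  H_1 ≅ Z × Z/2,  H_2 = 0.

Fix the vertex order a < b < c < d < e < f < g < h < i < j and write every simplex with vertices in increasing order. Then dim K = 2 and the simplices of K are:

  0-simplices (10): a, b, c, d, e, f, g, h, i, j
  1-simplices (30): ab, ac, ae, ah, ai, aj, bc, bd, be, bf, bg, bh, cf, cg, ci, cj, de, df, dg, dh, dj, ef, eg, eh, ei, fi, fj, gi, gj, ij
  2-simplices (20): abc, abh, acj, aeh, aei, aij, bcg, bdf, bdh, bef, beg, cfi, cfj, cgi, deg, deh, dfj, dgj, efi, gij

so the chain groups are C_0 ≅ Z^10, C_1 ≅ Z^30, C_2 ≅ Z^20.

The boundary map ∂_1: C_1 → C_0 maps an edge to its endpoints' difference, ∂[p,q] = q − p. For instance
  ∂cf = f − c.
The 10×30 boundary matrix has rank 9 and Smith normal form diag(1,1,1,1,1,1,1,1,1).

The boundary map ∂_2: C_2 → C_1 maps a triangle to the signed sum of its edges. For instance
  ∂cfj = fj − cj + cf,
  ∂dfj = fj − dj + df.
As a 30×20 matrix over Z this has rank 20, with invariant factors (1,1,1,1,1,1,1,1,1,1,1,1,1,1,1,1,1,1,1,2).

Now H_k = ker ∂_k / im ∂_{k+1}, so:

  H_0: rank C_0 − rank ∂_1 = 10 − 9 = 1, and the invariant factors of ∂_1 are all 1, so H_0 = Z.
  H_1: rank ker ∂_1 − rank ∂_2 = (30 − 9) − 20 = 1, and ∂_2 has invariant factor 2 > 1, so H_1 = Z × Z/2.
  H_2: rank ker ∂_2 − rank ∂_3 = (20 − 20) − 0 = 0, and there is no ∂_3, so H_2 = 0.

(K is a triangulation of the Klein bottle.)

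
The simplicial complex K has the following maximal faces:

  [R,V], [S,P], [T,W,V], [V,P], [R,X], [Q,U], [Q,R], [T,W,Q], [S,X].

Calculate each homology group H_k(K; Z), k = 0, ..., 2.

H_0 ≅ Z,  H_1 ≅ Z^2,  H_2 = 0.

Order the vertices as P < Q < R < S < T < U < V < W < X. Listing each simplex with vertices in this order, K has dimension 2 with simplices:

  0-simplices (9): P, Q, R, S, T, U, V, W, X
  1-simplices (12): PS, PV, QR, QT, QU, QW, RV, RX, SX, TV, TW, VW
  2-simplices (2): QTW, TVW

so the chain groups are C_0 ≅ Z^9, C_1 ≅ Z^12, C_2 ≅ Z^2.

The boundary map ∂_1: C_1 → C_0 maps an edge to its endpoints' difference, ∂[p,q] = q − p. For instance
  ∂RX = X − R.
The 9×12 boundary matrix has rank 8 and Smith normal form diag(1,1,1,1,1,1,1,1).

∂_2: C_2 → C_1 sends each 2-simplex [p,q,r] to [q,r] − [p,r] + [p,q]. For instance
  ∂QTW = TW − QW + QT,
  ∂TVW = VW − TW + TV.
The resulting 12×2 matrix has rank 2, and its Smith normal form has invariant factors (1,1).

Reading off H_k = ker ∂_k / im ∂_{k+1}:

  H_0: rank C_0 − rank ∂_1 = 9 − 8 = 1, and the invariant factors of ∂_1 are all 1, so H_0 ≅ Z.
  H_1: rank ker ∂_1 − rank ∂_2 = (12 − 8) − 2 = 2, and the invariant factors of ∂_2 are all 1, so H_1 ≅ Z^2.
  H_2: rank ker ∂_2 − rank ∂_3 = (2 − 2) − 0 = 0, and there is no ∂_3, so H_2 ≅ 0.

As a check, the Euler characteristic is 9 − 12 + 2 = -1, which agrees with 1 − 2 + 0 = -1.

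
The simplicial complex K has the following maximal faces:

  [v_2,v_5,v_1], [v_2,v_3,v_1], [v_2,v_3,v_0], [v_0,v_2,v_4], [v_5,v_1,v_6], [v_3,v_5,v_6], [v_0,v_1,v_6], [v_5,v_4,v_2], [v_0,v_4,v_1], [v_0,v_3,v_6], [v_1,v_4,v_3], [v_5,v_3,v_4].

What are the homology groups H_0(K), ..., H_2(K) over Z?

Fix the vertex order v_0 < v_1 < v_2 < v_3 < v_4 < v_5 < v_6 and write every simplex with vertices in increasing order. Then dim K = 2 and the simplices of K are:

  0-simplices (7): [v_0], [v_1], [v_2], [v_3], [v_4], [v_5], [v_6]
  1-simplices (18): (18 of them)
  2-simplices (12): (12 of them)

so the chain groups are C_0 ≅ Z^7, C_1 ≅ Z^18, C_2 ≅ Z^12.

∂_1: C_1 → C_0 sends each edge [p,q] (with p < q) to q − p. For instance
  ∂[v_3,v_4] = [v_4] − [v_3].
The resulting 7×18 matrix has rank 6, and its Smith normal form has invariant factors (1,1,1,1,1,1).

Boundary ∂_2: C_2 → C_1 sends each 2-simplex [p,q,r] to [q,r] − [p,r] + [p,q]. For instance
  ∂[v_3,v_4,v_5] = [v_4,v_5] − [v_3,v_5] + [v_3,v_4],
  ∂[v_1,v_2,v_5] = [v_2,v_5] − [v_1,v_5] + [v_1,v_2].
This gives a 18×12 integer matrix of rank 12; reducing to Smith normal form yields diagonal entries (1,1,1,1,1,1,1,1,1,1,1,2).

From H_k ≅ ker(∂_k) / im(∂_{k+1}) we obtain:

  H_0: rank C_0 − rank ∂_1 = 7 − 6 = 1, and the invariant factors of ∂_1 are all 1, so H_0 = Z.
  H_1: rank ker ∂_1 − rank ∂_2 = (18 − 6) − 12 = 0, and ∂_2 has invariant factor 2 > 1, so H_1 = Z/2.
  H_2: rank ker ∂_2 − rank ∂_3 = (12 − 12) − 0 = 0, and there is no ∂_3, so H_2 = 0.

(K is a triangulation of the real projective plane RP^2.)

H_0 ≅ Z,  H_1 ≅ Z/2,  H_2 = 0.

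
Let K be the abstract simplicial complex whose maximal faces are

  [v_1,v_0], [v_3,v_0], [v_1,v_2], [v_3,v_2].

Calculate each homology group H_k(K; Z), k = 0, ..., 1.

We work with the vertex ordering v_0 < v_1 < v_2 < v_3. The simplices of K, each written with vertices in increasing order, are:

  0-simplices (4): [v_0], [v_1], [v_2], [v_3]
  1-simplices (4): [v_0,v_1], [v_0,v_3], [v_1,v_2], [v_2,v_3]

Hence C_0 ≅ Z^4, C_1 ≅ Z^4.

∂_1: C_1 → C_0 sends each edge [p,q] (with p < q) to q − p. For instance
  ∂[v_0,v_3] = [v_3] − [v_0].
This gives a 4×4 integer matrix of rank 3; reducing to Smith normal form yields diagonal entries (1,1,1).

Now H_k = ker ∂_k / im ∂_{k+1}, so:

  H_0: rank C_0 − rank ∂_1 = 4 − 3 = 1, and the invariant factors of ∂_1 are all 1, so H_0 = Z.
  H_1: rank ker ∂_1 − rank ∂_2 = (4 − 3) − 0 = 1, and there is no ∂_2, so H_1 = Z.

H_0 ≅ Z,  H_1 ≅ Z.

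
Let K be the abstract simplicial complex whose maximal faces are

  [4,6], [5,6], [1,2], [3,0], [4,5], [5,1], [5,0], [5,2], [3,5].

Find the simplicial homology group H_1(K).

H_1 = Z^3.

We work with the vertex ordering 0 < 1 < 2 < 3 < 4 < 5 < 6. The simplices of K, each written with vertices in increasing order, are:

  0-simplices (7): [0], [1], [2], [3], [4], [5], [6]
  1-simplices (9): [0,3], [0,5], [1,2], [1,5], [2,5], [3,5], [4,5], [4,6], [5,6]

giving chain groups C_0 ≅ Z^7, C_1 ≅ Z^9.

Boundary ∂_1: C_1 → C_0 sends each edge [p,q] (with p < q) to q − p. For instance
  ∂[0,3] = [3] − [0].
The resulting 7×9 matrix has rank 6, and its Smith normal form has invariant factors (1,1,1,1,1,1).

Computing H_k = (kernel of ∂_k) / (image of ∂_{k+1}):

  H_1: rank ker ∂_1 − rank ∂_2 = (9 − 6) − 0 = 3, and there is no ∂_2, so H_1 = Z^3.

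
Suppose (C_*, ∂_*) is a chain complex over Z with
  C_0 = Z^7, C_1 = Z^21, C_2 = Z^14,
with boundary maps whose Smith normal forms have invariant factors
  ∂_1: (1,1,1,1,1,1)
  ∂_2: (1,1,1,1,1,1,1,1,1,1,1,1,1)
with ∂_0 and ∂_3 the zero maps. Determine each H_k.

H_0: b_0 = 7 − 0 − 6 = 1; torsion from ∂_1 factors > 1: none. So H_0 ≅ Z.
H_1: b_1 = 21 − 6 − 13 = 2; torsion from ∂_2 factors > 1: none. So H_1 ≅ Z^2.
H_2: b_2 = 14 − 13 − 0 = 1; torsion from ∂_3 factors > 1: none. So H_2 ≅ Z.

H_0 ≅ Z,  H_1 ≅ Z^2,  H_2 ≅ Z.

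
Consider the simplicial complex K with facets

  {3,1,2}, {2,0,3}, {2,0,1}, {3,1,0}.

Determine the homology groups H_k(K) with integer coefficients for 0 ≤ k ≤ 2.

H_0 = Z,  H_1 = 0,  H_2 = Z.

K has 4 vertices, 6 edges, 4 triangles.
rank ∂_0 = 0, rank ∂_1 = 3 ⇒ b_0 = 4 − 0 − 3 = 1; all invariant factors of ∂_1 are 1 so no torsion. So H_0 ≅ Z.
rank ∂_1 = 3, rank ∂_2 = 3 ⇒ b_1 = 6 − 3 − 3 = 0; all invariant factors of ∂_2 are 1 so no torsion. So H_1 ≅ 0.
rank ∂_2 = 3, rank ∂_3 = 0 ⇒ b_2 = 4 − 3 − 0 = 1. So H_2 ≅ Z.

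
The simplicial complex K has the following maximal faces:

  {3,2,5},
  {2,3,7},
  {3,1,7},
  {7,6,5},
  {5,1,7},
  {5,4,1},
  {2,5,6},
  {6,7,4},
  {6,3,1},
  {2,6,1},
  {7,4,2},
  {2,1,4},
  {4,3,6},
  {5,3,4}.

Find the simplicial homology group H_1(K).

Order the vertices as 1 < 2 < 3 < 4 < 5 < 6 < 7. Listing each simplex with vertices in this order, K has dimension 2 with simplices:

  0-simplices (7): [1], [2], [3], [4], [5], [6], [7]
  1-simplices (21): [1,2], [1,3], [1,4], [1,5], [1,6], [1,7], [2,3], [2,4], [2,5], [2,6], [2,7], [3,4], [3,5], [3,6], [3,7], [4,5], [4,6], [4,7], [5,6], [5,7], [6,7]
  2-simplices (14): [1,2,4], [1,2,6], [1,3,6], [1,3,7], [1,4,5], [1,5,7], [2,3,5], [2,3,7], [2,4,7], [2,5,6], [3,4,5], [3,4,6], [4,6,7], [5,6,7]

so the chain groups are C_0 ≅ Z^7, C_1 ≅ Z^21, C_2 ≅ Z^14.

Boundary ∂_1: C_1 → C_0 is given by ∂[p,q] = [q] − [p]. For instance
  ∂[3,5] = [5] − [3].
This gives a 7×21 integer matrix of rank 6; reducing to Smith normal form yields diagonal entries (1,1,1,1,1,1).

The boundary map ∂_2: C_2 → C_1 sends each 2-simplex [p,q,r] to [q,r] − [p,r] + [p,q]. For instance
  ∂[4,6,7] = [6,7] − [4,7] + [4,6],
  ∂[1,5,7] = [5,7] − [1,7] + [1,5].
This gives a 21×14 integer matrix of rank 13; reducing to Smith normal form yields diagonal entries (1,1,1,1,1,1,1,1,1,1,1,1,1).

Computing H_k = (kernel of ∂_k) / (image of ∂_{k+1}):

  H_1: rank ker ∂_1 − rank ∂_2 = (21 − 6) − 13 = 2, and the invariant factors of ∂_2 are all 1, so H_1 ≅ Z^2.

H_1 = Z^2.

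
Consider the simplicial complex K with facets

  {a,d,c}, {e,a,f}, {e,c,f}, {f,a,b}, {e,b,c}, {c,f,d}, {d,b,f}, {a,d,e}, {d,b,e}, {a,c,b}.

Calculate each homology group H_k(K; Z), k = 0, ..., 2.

H_0 = Z,  H_1 = Z_2,  H_2 = 0.

We work with the vertex ordering a < b < c < d < e < f. The simplices of K, each written with vertices in increasing order, are:

  0-simplices (6): a, b, c, d, e, f
  1-simplices (15): ab, ac, ad, ae, af, bc, bd, be, bf, cd, ce, cf, de, df, ef
  2-simplices (10): abc, abf, acd, ade, aef, bce, bde, bdf, cdf, cef

so the chain groups are C_0 ≅ Z^6, C_1 ≅ Z^15, C_2 ≅ Z^10.

∂_1: C_1 → C_0 maps an edge to its endpoints' difference, ∂[p,q] = q − p. For instance
  ∂ac = c − a.
As a 6×15 matrix over Z this has rank 5, with invariant factors (1,1,1,1,1).

Boundary ∂_2: C_2 → C_1 maps a triangle to the signed sum of its edges. For instance
  ∂cef = ef − cf + ce,
  ∂ade = de − ae + ad.
The resulting 15×10 matrix has rank 10, and its Smith normal form has invariant factors (1,1,1,1,1,1,1,1,1,2).

Now H_k = ker ∂_k / im ∂_{k+1}, so:

  H_0: rank C_0 − rank ∂_1 = 6 − 5 = 1, and the invariant factors of ∂_1 are all 1, so H_0 = Z.
  H_1: rank ker ∂_1 − rank ∂_2 = (15 − 5) − 10 = 0, and ∂_2 has invariant factor 2 > 1, so H_1 = Z_2.
  H_2: rank ker ∂_2 − rank ∂_3 = (10 − 10) − 0 = 0, and there is no ∂_3, so H_2 = 0.

(K is a triangulation of the real projective plane RP^2.)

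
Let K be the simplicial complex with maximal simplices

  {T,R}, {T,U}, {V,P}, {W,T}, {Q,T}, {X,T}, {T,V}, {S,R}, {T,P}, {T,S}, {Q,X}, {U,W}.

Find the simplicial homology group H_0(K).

H_0 ≅ Z.

Take the total order P < Q < R < S < T < U < V < W < X on the vertex set. Then K (dimension 1) consists of the simplices:

  0-simplices (9): P, Q, R, S, T, U, V, W, X
  1-simplices (12): PT, PV, QT, QX, RS, RT, ST, TU, TV, TW, TX, UW

so the chain groups are C_0 ≅ Z^9, C_1 ≅ Z^12.

∂_1: C_1 → C_0 maps an edge to its endpoints' difference, ∂[p,q] = q − p. For instance
  ∂PT = T − P.
This gives a 9×12 integer matrix of rank 8; reducing to Smith normal form yields diagonal entries (1,1,1,1,1,1,1,1).

Reading off H_k = ker ∂_k / im ∂_{k+1}:

  H_0: rank C_0 − rank ∂_1 = 9 − 8 = 1, and the invariant factors of ∂_1 are all 1, so H_0 ≅ Z.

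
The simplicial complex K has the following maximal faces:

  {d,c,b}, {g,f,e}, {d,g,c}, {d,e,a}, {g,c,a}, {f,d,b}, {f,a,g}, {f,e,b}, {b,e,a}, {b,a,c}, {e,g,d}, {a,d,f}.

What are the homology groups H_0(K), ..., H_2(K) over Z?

Order the vertices as a < b < c < d < e < f < g. Listing each simplex with vertices in this order, K has dimension 2 with simplices:

  0-simplices (7): a, b, c, d, e, f, g
  1-simplices (18): ab, ac, ad, ae, af, ag, bc, bd, be, bf, cd, cg, de, df, dg, ef, eg, fg
  2-simplices (12): abc, abe, acg, ade, adf, afg, bcd, bdf, bef, cdg, deg, efg

giving chain groups C_0 ≅ Z^7, C_1 ≅ Z^18, C_2 ≅ Z^12.

The boundary map ∂_1: C_1 → C_0 maps an edge to its endpoints' difference, ∂[p,q] = q − p. For instance
  ∂bd = d − b.
This gives a 7×18 integer matrix of rank 6; reducing to Smith normal form yields diagonal entries (1,1,1,1,1,1).

The boundary map ∂_2: C_2 → C_1 sends each 2-simplex [p,q,r] to [q,r] − [p,r] + [p,q]. For instance
  ∂ade = de − ae + ad,
  ∂acg = cg − ag + ac.
The 18×12 boundary matrix has rank 12 and Smith normal form diag(1,1,1,1,1,1,1,1,1,1,1,2).

Reading off H_k = ker ∂_k / im ∂_{k+1}:

  H_0: rank C_0 − rank ∂_1 = 7 − 6 = 1, and the invariant factors of ∂_1 are all 1, so H_0 ≅ Z.
  H_1: rank ker ∂_1 − rank ∂_2 = (18 − 6) − 12 = 0, and ∂_2 has invariant factor 2 > 1, so H_1 ≅ Z/2.
  H_2: rank ker ∂_2 − rank ∂_3 = (12 − 12) − 0 = 0, and there is no ∂_3, so H_2 ≅ 0.

H_0 = Z,  H_1 = Z/2,  H_2 = 0.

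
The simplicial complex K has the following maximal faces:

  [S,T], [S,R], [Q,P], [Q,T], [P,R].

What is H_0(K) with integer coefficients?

H_0 ≅ Z.

K has 5 vertices, 5 edges.
rank ∂_0 = 0, rank ∂_1 = 4 ⇒ b_0 = 5 − 0 − 4 = 1; all invariant factors of ∂_1 are 1 so no torsion. So H_0 = Z.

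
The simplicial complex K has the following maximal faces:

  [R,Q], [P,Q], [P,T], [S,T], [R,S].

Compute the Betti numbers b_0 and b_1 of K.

Take the total order P < Q < R < S < T on the vertex set. Then K (dimension 1) consists of the simplices:

  0-simplices (5): P, Q, R, S, T
  1-simplices (5): PQ, PT, QR, RS, ST

Hence C_0 ≅ Z^5, C_1 ≅ Z^5.

∂_1: C_1 → C_0 is given by ∂[p,q] = [q] − [p]. For instance
  ∂ST = T − S.
This gives a 5×5 integer matrix of rank 4; reducing to Smith normal form yields diagonal entries (1,1,1,1).

From H_k ≅ ker(∂_k) / im(∂_{k+1}) we obtain:

  H_0: rank C_0 − rank ∂_1 = 5 − 4 = 1, and the invariant factors of ∂_1 are all 1, so H_0 ≅ Z.
  H_1: rank ker ∂_1 − rank ∂_2 = (5 − 4) − 0 = 1, and there is no ∂_2, so H_1 ≅ Z.

Hence the Betti numbers are b_0 = 1, b_1 = 1.

b_0 = 1, b_1 = 1.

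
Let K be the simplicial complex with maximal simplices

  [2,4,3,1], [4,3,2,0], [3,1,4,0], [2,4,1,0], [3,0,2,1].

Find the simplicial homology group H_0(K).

H_0 ≅ Z.

We work with the vertex ordering 0 < 1 < 2 < 3 < 4. The simplices of K, each written with vertices in increasing order, are:

  0-simplices (5): [0], [1], [2], [3], [4]
  1-simplices (10): [0,1], [0,2], [0,3], [0,4], [1,2], [1,3], [1,4], [2,3], [2,4], [3,4]
  2-simplices (10): [0,1,2], [0,1,3], [0,1,4], [0,2,3], [0,2,4], [0,3,4], [1,2,3], [1,2,4], [1,3,4], [2,3,4]
  3-simplices (5): [0,1,2,3], [0,1,2,4], [0,1,3,4], [0,2,3,4], [1,2,3,4]

Hence C_0 ≅ Z^5, C_1 ≅ Z^10, C_2 ≅ Z^10, C_3 ≅ Z^5.

The boundary map ∂_1: C_1 → C_0 maps an edge to its endpoints' difference, ∂[p,q] = q − p.
This gives a 5×10 integer matrix of rank 4; reducing to Smith normal form yields diagonal entries (1,1,1,1).

Boundary ∂_2: C_2 → C_1 sends each 2-simplex [p,q,r] to [q,r] − [p,r] + [p,q]. For instance
  ∂[0,1,4] = [1,4] − [0,4] + [0,1],
  ∂[1,2,4] = [2,4] − [1,4] + [1,2].
This gives a 10×10 integer matrix of rank 6; reducing to Smith normal form yields diagonal entries (1,1,1,1,1,1).

Boundary ∂_3: C_3 → C_2 sends each 3-simplex σ to the alternating sum Σ_i (−1)^i (σ with its i-th vertex removed). For instance
  ∂[0,1,2,3] = [1,2,3] − [0,2,3] + [0,1,3] − [0,1,2],
  ∂[0,1,2,4] = [1,2,4] − [0,2,4] + [0,1,4] − [0,1,2].
As a 10×5 matrix over Z this has rank 4, with invariant factors (1,1,1,1).

Computing H_k = (kernel of ∂_k) / (image of ∂_{k+1}):

  H_0: rank C_0 − rank ∂_1 = 5 − 4 = 1, and the invariant factors of ∂_1 are all 1, so H_0 = Z.

(K is a triangulation of the 3-sphere S^3.)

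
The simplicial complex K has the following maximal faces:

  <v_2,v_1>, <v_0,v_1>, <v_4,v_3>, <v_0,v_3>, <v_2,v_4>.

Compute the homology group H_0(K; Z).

Order the vertices as v_0 < v_1 < v_2 < v_3 < v_4. Listing each simplex with vertices in this order, K has dimension 1 with simplices:

  0-simplices (5): [v_0], [v_1], [v_2], [v_3], [v_4]
  1-simplices (5): [v_0,v_1], [v_0,v_3], [v_1,v_2], [v_2,v_4], [v_3,v_4]

Hence C_0 ≅ Z^5, C_1 ≅ Z^5.

∂_1: C_1 → C_0 is given by ∂[p,q] = [q] − [p].
As a 5×5 matrix over Z this has rank 4, with invariant factors (1,1,1,1).

Computing H_k = (kernel of ∂_k) / (image of ∂_{k+1}):

  H_0: rank C_0 − rank ∂_1 = 5 − 4 = 1, and the invariant factors of ∂_1 are all 1, so H_0 = Z.

H_0 ≅ Z.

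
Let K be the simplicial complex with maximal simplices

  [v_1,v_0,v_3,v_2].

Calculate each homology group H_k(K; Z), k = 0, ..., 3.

H_0 ≅ Z,  H_1 = 0,  H_2 = 0,  H_3 = 0.

Order the vertices as v_0 < v_1 < v_2 < v_3. Listing each simplex with vertices in this order, K has dimension 3 with simplices:

  0-simplices (4): [v_0], [v_1], [v_2], [v_3]
  1-simplices (6): [v_0,v_1], [v_0,v_2], [v_0,v_3], [v_1,v_2], [v_1,v_3], [v_2,v_3]
  2-simplices (4): [v_0,v_1,v_2], [v_0,v_1,v_3], [v_0,v_2,v_3], [v_1,v_2,v_3]
  3-simplices (1): [v_0,v_1,v_2,v_3]

Hence C_0 ≅ Z^4, C_1 ≅ Z^6, C_2 ≅ Z^4, C_3 ≅ Z^1.

∂_1: C_1 → C_0 maps an edge to its endpoints' difference, ∂[p,q] = q − p.
This gives a 4×6 integer matrix of rank 3; reducing to Smith normal form yields diagonal entries (1,1,1).

The boundary map ∂_2: C_2 → C_1 sends each 2-simplex [p,q,r] to [q,r] − [p,r] + [p,q]. For instance
  ∂[v_0,v_2,v_3] = [v_2,v_3] − [v_0,v_3] + [v_0,v_2],
  ∂[v_1,v_2,v_3] = [v_2,v_3] − [v_1,v_3] + [v_1,v_2].
The resulting 6×4 matrix has rank 3, and its Smith normal form has invariant factors (1,1,1).

The boundary map ∂_3: C_3 → C_2 sends each 3-simplex σ to the alternating sum Σ_i (−1)^i (σ with its i-th vertex removed). For instance
  ∂[v_0,v_1,v_2,v_3] = [v_1,v_2,v_3] − [v_0,v_2,v_3] + [v_0,v_1,v_3] − [v_0,v_1,v_2].
This gives a 4×1 integer matrix of rank 1; reducing to Smith normal form yields diagonal entries (1).

Reading off H_k = ker ∂_k / im ∂_{k+1}:

  H_0: rank C_0 − rank ∂_1 = 4 − 3 = 1, and the invariant factors of ∂_1 are all 1, so H_0 = Z.
  H_1: rank ker ∂_1 − rank ∂_2 = (6 − 3) − 3 = 0, and the invariant factors of ∂_2 are all 1, so H_1 = 0.
  H_2: rank ker ∂_2 − rank ∂_3 = (4 − 3) − 1 = 0, and the invariant factors of ∂_3 are all 1, so H_2 = 0.
  H_3: rank ker ∂_3 − rank ∂_4 = (1 − 1) − 0 = 0, and there is no ∂_4, so H_3 = 0.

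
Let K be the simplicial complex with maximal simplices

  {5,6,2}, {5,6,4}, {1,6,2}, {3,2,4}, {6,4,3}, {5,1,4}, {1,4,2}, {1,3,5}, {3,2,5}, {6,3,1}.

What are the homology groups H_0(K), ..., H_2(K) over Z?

Take the total order 1 < 2 < 3 < 4 < 5 < 6 on the vertex set. Then K (dimension 2) consists of the simplices:

  0-simplices (6): [1], [2], [3], [4], [5], [6]
  1-simplices (15): [1,2], [1,3], [1,4], [1,5], [1,6], [2,3], [2,4], [2,5], [2,6], [3,4], [3,5], [3,6], [4,5], [4,6], [5,6]
  2-simplices (10): [1,2,4], [1,2,6], [1,3,5], [1,3,6], [1,4,5], [2,3,4], [2,3,5], [2,5,6], [3,4,6], [4,5,6]

giving chain groups C_0 ≅ Z^6, C_1 ≅ Z^15, C_2 ≅ Z^10.

Boundary ∂_1: C_1 → C_0 maps an edge to its endpoints' difference, ∂[p,q] = q − p. For instance
  ∂[2,5] = [5] − [2].
The resulting 6×15 matrix has rank 5, and its Smith normal form has invariant factors (1,1,1,1,1).

Boundary ∂_2: C_2 → C_1 maps a triangle to the signed sum of its edges. For instance
  ∂[1,2,4] = [2,4] − [1,4] + [1,2],
  ∂[2,3,5] = [3,5] − [2,5] + [2,3].
This gives a 15×10 integer matrix of rank 10; reducing to Smith normal form yields diagonal entries (1,1,1,1,1,1,1,1,1,2).

Computing H_k = (kernel of ∂_k) / (image of ∂_{k+1}):

  H_0: rank C_0 − rank ∂_1 = 6 − 5 = 1, and the invariant factors of ∂_1 are all 1, so H_0 = Z.
  H_1: rank ker ∂_1 − rank ∂_2 = (15 − 5) − 10 = 0, and ∂_2 has invariant factor 2 > 1, so H_1 = Z/2.
  H_2: rank ker ∂_2 − rank ∂_3 = (10 − 10) − 0 = 0, and there is no ∂_3, so H_2 = 0.

(K is a triangulation of the real projective plane RP^2.)

H_0 = Z,  H_1 = Z/2,  H_2 = 0.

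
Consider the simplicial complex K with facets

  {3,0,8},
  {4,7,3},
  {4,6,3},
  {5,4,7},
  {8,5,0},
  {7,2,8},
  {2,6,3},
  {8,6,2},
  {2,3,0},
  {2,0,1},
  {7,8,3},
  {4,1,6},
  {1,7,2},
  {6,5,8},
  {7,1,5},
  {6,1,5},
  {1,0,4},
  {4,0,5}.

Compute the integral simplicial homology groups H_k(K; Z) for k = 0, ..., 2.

H_0 ≅ Z,  H_1 ≅ Z ⊕ Z/2Z,  H_2 = 0.

We work with the vertex ordering 0 < 1 < 2 < 3 < 4 < 5 < 6 < 7 < 8. The simplices of K, each written with vertices in increasing order, are:

  0-simplices (9): [0], [1], [2], [3], [4], [5], [6], [7], [8]
  1-simplices (27): (27 of them)
  2-simplices (18): [0,1,2], [0,1,4], [0,2,3], [0,3,8], [0,4,5], [0,5,8], [1,2,7], [1,4,6], [1,5,6], [1,5,7], [2,3,6], [2,6,8], [2,7,8], [3,4,6], [3,4,7], [3,7,8], [4,5,7], [5,6,8]

giving chain groups C_0 ≅ Z^9, C_1 ≅ Z^27, C_2 ≅ Z^18.

The boundary map ∂_1: C_1 → C_0 sends each edge [p,q] (with p < q) to q − p.
The 9×27 boundary matrix has rank 8 and Smith normal form diag(1,1,1,1,1,1,1,1).

Boundary ∂_2: C_2 → C_1 sends each 2-simplex [p,q,r] to [q,r] − [p,r] + [p,q]. For instance
  ∂[0,1,4] = [1,4] − [0,4] + [0,1],
  ∂[1,5,7] = [5,7] − [1,7] + [1,5].
The 27×18 boundary matrix has rank 18 and Smith normal form diag(1,1,1,1,1,1,1,1,1,1,1,1,1,1,1,1,1,2).

Now H_k = ker ∂_k / im ∂_{k+1}, so:

  H_0: rank C_0 − rank ∂_1 = 9 − 8 = 1, and the invariant factors of ∂_1 are all 1, so H_0 ≅ Z.
  H_1: rank ker ∂_1 − rank ∂_2 = (27 − 8) − 18 = 1, and ∂_2 has invariant factor 2 > 1, so H_1 ≅ Z ⊕ Z/2Z.
  H_2: rank ker ∂_2 − rank ∂_3 = (18 − 18) − 0 = 0, and there is no ∂_3, so H_2 ≅ 0.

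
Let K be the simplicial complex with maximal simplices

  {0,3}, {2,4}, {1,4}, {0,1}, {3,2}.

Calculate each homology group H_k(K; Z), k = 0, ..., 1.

H_0 = Z,  H_1 = Z.

Fix the vertex order 0 < 1 < 2 < 3 < 4 and write every simplex with vertices in increasing order. Then dim K = 1 and the simplices of K are:

  0-simplices (5): [0], [1], [2], [3], [4]
  1-simplices (5): [0,1], [0,3], [1,4], [2,3], [2,4]

so the chain groups are C_0 ≅ Z^5, C_1 ≅ Z^5.

The boundary map ∂_1: C_1 → C_0 is given by ∂[p,q] = [q] − [p].
This gives a 5×5 integer matrix of rank 4; reducing to Smith normal form yields diagonal entries (1,1,1,1).

Computing H_k = (kernel of ∂_k) / (image of ∂_{k+1}):

  H_0: rank C_0 − rank ∂_1 = 5 − 4 = 1, and the invariant factors of ∂_1 are all 1, so H_0 = Z.
  H_1: rank ker ∂_1 − rank ∂_2 = (5 − 4) − 0 = 1, and there is no ∂_2, so H_1 = Z.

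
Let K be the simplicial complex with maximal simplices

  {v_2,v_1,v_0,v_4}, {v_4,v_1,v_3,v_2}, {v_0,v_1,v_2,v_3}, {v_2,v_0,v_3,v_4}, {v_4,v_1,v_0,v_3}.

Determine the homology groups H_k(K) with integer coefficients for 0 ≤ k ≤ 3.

K has 5 vertices, 10 edges, 10 triangles, 5 3-simplices.
rank ∂_0 = 0, rank ∂_1 = 4 ⇒ b_0 = 5 − 0 − 4 = 1; all invariant factors of ∂_1 are 1 so no torsion. So H_0 = Z.
rank ∂_1 = 4, rank ∂_2 = 6 ⇒ b_1 = 10 − 4 − 6 = 0; all invariant factors of ∂_2 are 1 so no torsion. So H_1 = 0.
rank ∂_2 = 6, rank ∂_3 = 4 ⇒ b_2 = 10 − 6 − 4 = 0; all invariant factors of ∂_3 are 1 so no torsion. So H_2 = 0.
rank ∂_3 = 4, rank ∂_4 = 0 ⇒ b_3 = 5 − 4 − 0 = 1. So H_3 = Z.

H_0 = Z,  H_1 = 0,  H_2 = 0,  H_3 = Z.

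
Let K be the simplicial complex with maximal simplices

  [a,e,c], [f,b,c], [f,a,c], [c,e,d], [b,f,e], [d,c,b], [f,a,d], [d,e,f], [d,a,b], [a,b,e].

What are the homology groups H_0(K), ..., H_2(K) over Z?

H_0 ≅ Z,  H_1 ≅ Z/2Z,  H_2 = 0.

K has 6 vertices, 15 edges, 10 triangles.
rank ∂_0 = 0, rank ∂_1 = 5 ⇒ b_0 = 6 − 0 − 5 = 1; all invariant factors of ∂_1 are 1 so no torsion. So H_0 ≅ Z.
rank ∂_1 = 5, rank ∂_2 = 10 ⇒ b_1 = 15 − 5 − 10 = 0; ∂_2 has invariant factor(s) [2] giving torsion. So H_1 ≅ Z/2Z.
rank ∂_2 = 10, rank ∂_3 = 0 ⇒ b_2 = 10 − 10 − 0 = 0. So H_2 ≅ 0.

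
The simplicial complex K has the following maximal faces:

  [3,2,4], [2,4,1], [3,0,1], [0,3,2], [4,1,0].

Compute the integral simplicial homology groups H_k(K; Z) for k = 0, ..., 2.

Fix the vertex order 0 < 1 < 2 < 3 < 4 and write every simplex with vertices in increasing order. Then dim K = 2 and the simplices of K are:

  0-simplices (5): [0], [1], [2], [3], [4]
  1-simplices (10): [0,1], [0,2], [0,3], [0,4], [1,2], [1,3], [1,4], [2,3], [2,4], [3,4]
  2-simplices (5): [0,1,3], [0,1,4], [0,2,3], [1,2,4], [2,3,4]

so the chain groups are C_0 ≅ Z^5, C_1 ≅ Z^10, C_2 ≅ Z^5.

The boundary map ∂_1: C_1 → C_0 maps an edge to its endpoints' difference, ∂[p,q] = q − p. For instance
  ∂[2,3] = [3] − [2].
The 5×10 boundary matrix has rank 4 and Smith normal form diag(1,1,1,1).

The boundary map ∂_2: C_2 → C_1 sends each 2-simplex [p,q,r] to [q,r] − [p,r] + [p,q]. For instance
  ∂[0,1,4] = [1,4] − [0,4] + [0,1],
  ∂[0,1,3] = [1,3] − [0,3] + [0,1].
The 10×5 boundary matrix has rank 5 and Smith normal form diag(1,1,1,1,1).

Computing H_k = (kernel of ∂_k) / (image of ∂_{k+1}):

  H_0: rank C_0 − rank ∂_1 = 5 − 4 = 1, and the invariant factors of ∂_1 are all 1, so H_0 ≅ Z.
  H_1: rank ker ∂_1 − rank ∂_2 = (10 − 4) − 5 = 1, and the invariant factors of ∂_2 are all 1, so H_1 ≅ Z.
  H_2: rank ker ∂_2 − rank ∂_3 = (5 − 5) − 0 = 0, and there is no ∂_3, so H_2 ≅ 0.

H_0 = Z,  H_1 = Z,  H_2 = 0.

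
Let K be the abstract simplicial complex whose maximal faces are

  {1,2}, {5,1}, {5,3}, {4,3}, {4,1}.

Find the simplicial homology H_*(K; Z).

Fix the vertex order 1 < 2 < 3 < 4 < 5 and write every simplex with vertices in increasing order. Then dim K = 1 and the simplices of K are:

  0-simplices (5): [1], [2], [3], [4], [5]
  1-simplices (5): [1,2], [1,4], [1,5], [3,4], [3,5]

giving chain groups C_0 ≅ Z^5, C_1 ≅ Z^5.

Boundary ∂_1: C_1 → C_0 sends each edge [p,q] (with p < q) to q − p.
The resulting 5×5 matrix has rank 4, and its Smith normal form has invariant factors (1,1,1,1).

Now H_k = ker ∂_k / im ∂_{k+1}, so:

  H_0: rank C_0 − rank ∂_1 = 5 − 4 = 1, and the invariant factors of ∂_1 are all 1, so H_0 ≅ Z.
  H_1: rank ker ∂_1 − rank ∂_2 = (5 − 4) − 0 = 1, and there is no ∂_2, so H_1 ≅ Z.

H_0 ≅ Z,  H_1 ≅ Z.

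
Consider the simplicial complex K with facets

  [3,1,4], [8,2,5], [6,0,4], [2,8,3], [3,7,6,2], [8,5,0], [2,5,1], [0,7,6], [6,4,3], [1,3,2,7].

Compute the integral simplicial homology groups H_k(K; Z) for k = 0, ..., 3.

H_0 ≅ Z,  H_1 ≅ Z,  H_2 = 0,  H_3 = 0.

K has 9 vertices, 22 edges, 15 triangles, 2 3-simplices.
rank ∂_0 = 0, rank ∂_1 = 8 ⇒ b_0 = 9 − 0 − 8 = 1; all invariant factors of ∂_1 are 1 so no torsion. So H_0 = Z.
rank ∂_1 = 8, rank ∂_2 = 13 ⇒ b_1 = 22 − 8 − 13 = 1; all invariant factors of ∂_2 are 1 so no torsion. So H_1 = Z.
rank ∂_2 = 13, rank ∂_3 = 2 ⇒ b_2 = 15 − 13 − 2 = 0; all invariant factors of ∂_3 are 1 so no torsion. So H_2 = 0.
rank ∂_3 = 2, rank ∂_4 = 0 ⇒ b_3 = 2 − 2 − 0 = 0. So H_3 = 0.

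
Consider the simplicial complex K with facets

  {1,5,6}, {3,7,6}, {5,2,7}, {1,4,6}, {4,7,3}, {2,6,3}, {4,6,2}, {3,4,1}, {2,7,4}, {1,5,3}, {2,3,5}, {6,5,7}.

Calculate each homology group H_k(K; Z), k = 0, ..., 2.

H_0 ≅ Z,  H_1 ≅ Z_2,  H_2 = 0.

K has 7 vertices, 18 edges, 12 triangles.
rank ∂_0 = 0, rank ∂_1 = 6 ⇒ b_0 = 7 − 0 − 6 = 1; all invariant factors of ∂_1 are 1 so no torsion. So H_0 ≅ Z.
rank ∂_1 = 6, rank ∂_2 = 12 ⇒ b_1 = 18 − 6 − 12 = 0; ∂_2 has invariant factor(s) [2] giving torsion. So H_1 ≅ Z_2.
rank ∂_2 = 12, rank ∂_3 = 0 ⇒ b_2 = 12 − 12 − 0 = 0. So H_2 ≅ 0.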